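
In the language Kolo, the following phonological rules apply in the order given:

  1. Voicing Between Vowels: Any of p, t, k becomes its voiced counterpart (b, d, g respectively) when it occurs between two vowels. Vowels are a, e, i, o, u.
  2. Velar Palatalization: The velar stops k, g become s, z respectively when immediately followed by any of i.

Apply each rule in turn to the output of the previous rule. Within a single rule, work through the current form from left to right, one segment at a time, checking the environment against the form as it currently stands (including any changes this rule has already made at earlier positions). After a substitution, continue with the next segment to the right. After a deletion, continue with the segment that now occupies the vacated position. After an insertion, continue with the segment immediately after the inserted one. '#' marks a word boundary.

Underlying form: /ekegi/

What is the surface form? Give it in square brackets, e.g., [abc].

1 Voicing Between Vowels: [ekegi] → [egegi]
2 Velar Palatalization: [egegi] → [egezi]

[egezi]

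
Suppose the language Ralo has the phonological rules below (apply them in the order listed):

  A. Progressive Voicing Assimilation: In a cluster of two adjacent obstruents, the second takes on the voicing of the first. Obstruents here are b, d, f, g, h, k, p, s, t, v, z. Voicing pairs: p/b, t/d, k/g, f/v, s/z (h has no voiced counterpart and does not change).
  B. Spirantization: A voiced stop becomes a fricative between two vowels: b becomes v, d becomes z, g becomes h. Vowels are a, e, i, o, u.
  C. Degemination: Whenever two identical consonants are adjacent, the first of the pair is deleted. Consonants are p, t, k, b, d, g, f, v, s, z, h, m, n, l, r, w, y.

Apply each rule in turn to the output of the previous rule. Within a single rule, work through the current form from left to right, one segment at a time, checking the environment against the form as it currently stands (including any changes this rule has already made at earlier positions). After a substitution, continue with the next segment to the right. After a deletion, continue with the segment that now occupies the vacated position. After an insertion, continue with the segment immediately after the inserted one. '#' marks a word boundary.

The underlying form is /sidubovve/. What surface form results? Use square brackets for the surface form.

A Progressive Voicing Assimilation: no change — [sidubovve]
B Spirantization: [sidubovve] → [sizuvovve]
C Degemination: [sizuvovve] → [sizuvove]

[sizuvove]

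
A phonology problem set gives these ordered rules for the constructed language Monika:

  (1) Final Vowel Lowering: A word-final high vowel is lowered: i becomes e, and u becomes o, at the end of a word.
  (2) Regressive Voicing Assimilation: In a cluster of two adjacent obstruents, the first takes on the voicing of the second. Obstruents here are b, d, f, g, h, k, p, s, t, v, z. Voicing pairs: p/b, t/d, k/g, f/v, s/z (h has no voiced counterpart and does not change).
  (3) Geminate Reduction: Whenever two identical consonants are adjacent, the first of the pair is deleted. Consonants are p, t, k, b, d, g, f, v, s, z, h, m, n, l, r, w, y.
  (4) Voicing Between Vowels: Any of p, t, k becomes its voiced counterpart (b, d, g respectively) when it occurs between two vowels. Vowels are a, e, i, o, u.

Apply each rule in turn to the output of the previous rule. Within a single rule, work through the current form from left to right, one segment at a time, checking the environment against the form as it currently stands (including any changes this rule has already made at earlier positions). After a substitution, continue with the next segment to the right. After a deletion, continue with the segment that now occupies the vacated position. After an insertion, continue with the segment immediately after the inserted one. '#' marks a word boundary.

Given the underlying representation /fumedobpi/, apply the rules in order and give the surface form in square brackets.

(1) Final Vowel Lowering: [fumedobpi] → [fumedobpe]
(2) Regressive Voicing Assimilation: [fumedobpe] → [fumedoppe]
(3) Geminate Reduction: [fumedoppe] → [fumedope]
(4) Voicing Between Vowels: [fumedope] → [fumedobe]

[fumedobe]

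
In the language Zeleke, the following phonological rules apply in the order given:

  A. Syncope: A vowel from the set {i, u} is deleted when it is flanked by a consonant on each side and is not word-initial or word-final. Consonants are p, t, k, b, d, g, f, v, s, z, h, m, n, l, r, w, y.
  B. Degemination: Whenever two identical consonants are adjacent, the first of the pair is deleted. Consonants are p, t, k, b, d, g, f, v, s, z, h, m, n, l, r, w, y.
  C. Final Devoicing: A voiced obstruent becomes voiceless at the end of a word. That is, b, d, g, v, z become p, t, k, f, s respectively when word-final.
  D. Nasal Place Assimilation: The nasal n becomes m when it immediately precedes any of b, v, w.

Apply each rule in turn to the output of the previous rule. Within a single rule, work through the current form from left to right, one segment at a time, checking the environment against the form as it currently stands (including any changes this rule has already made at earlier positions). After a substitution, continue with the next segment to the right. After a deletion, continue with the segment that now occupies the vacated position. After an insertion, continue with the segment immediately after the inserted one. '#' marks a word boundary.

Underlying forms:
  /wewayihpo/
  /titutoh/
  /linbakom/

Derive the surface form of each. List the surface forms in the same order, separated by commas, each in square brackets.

/wewayihpo/:
  A Syncope: [wewayihpo] → [wewayhpo]
  B Degemination: no change — [wewayhpo]
  C Final Devoicing: no change — [wewayhpo]
  D Nasal Place Assimilation: no change — [wewayhpo]
/titutoh/:
  A Syncope: [titutoh] → [tttoh]
  B Degemination: [tttoh] → [toh]
  C Final Devoicing: no change — [toh]
  D Nasal Place Assimilation: no change — [toh]
/linbakom/:
  A Syncope: [linbakom] → [lnbakom]
  B Degemination: no change — [lnbakom]
  C Final Devoicing: no change — [lnbakom]
  D Nasal Place Assimilation: [lnbakom] → [lmbakom]

[wewayhpo], [toh], [lmbakom]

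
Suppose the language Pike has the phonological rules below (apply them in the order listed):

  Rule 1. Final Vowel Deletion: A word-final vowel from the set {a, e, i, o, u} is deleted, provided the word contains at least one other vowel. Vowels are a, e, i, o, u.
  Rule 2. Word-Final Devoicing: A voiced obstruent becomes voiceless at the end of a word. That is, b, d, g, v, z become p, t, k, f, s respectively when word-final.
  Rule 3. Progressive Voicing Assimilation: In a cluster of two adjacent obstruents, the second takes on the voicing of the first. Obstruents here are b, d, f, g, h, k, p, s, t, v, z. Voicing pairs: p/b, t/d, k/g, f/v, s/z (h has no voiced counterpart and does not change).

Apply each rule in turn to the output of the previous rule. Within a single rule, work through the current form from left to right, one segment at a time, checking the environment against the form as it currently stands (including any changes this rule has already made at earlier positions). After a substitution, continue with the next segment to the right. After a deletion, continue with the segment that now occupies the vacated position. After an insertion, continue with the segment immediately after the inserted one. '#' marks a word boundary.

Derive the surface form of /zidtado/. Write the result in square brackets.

[ziddat]

Rule 1 Final Vowel Deletion: [zidtado] → [zidtad]
Rule 2 Word-Final Devoicing: [zidtad] → [zidtat]
Rule 3 Progressive Voicing Assimilation: [zidtat] → [ziddat]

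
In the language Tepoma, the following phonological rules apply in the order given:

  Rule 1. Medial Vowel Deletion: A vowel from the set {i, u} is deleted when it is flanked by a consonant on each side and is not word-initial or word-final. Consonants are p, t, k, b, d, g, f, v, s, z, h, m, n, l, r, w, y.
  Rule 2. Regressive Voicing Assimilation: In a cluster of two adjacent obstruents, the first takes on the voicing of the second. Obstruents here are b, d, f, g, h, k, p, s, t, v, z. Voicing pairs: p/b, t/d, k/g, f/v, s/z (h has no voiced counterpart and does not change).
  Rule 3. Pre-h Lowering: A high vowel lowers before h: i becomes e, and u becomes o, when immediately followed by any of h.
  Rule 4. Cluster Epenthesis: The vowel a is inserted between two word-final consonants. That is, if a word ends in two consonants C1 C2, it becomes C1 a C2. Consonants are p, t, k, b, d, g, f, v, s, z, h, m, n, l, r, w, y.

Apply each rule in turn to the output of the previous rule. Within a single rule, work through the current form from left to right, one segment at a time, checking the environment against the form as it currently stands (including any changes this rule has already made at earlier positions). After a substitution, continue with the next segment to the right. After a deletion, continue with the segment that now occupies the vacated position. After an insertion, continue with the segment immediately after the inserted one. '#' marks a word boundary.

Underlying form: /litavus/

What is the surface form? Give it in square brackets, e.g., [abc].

[ltafas]

Rule 1 Medial Vowel Deletion: [litavus] → [ltavs]
Rule 2 Regressive Voicing Assimilation: [ltavs] → [ltafs]
Rule 3 Pre-h Lowering: no change — [ltafs]
Rule 4 Cluster Epenthesis: [ltafs] → [ltafas]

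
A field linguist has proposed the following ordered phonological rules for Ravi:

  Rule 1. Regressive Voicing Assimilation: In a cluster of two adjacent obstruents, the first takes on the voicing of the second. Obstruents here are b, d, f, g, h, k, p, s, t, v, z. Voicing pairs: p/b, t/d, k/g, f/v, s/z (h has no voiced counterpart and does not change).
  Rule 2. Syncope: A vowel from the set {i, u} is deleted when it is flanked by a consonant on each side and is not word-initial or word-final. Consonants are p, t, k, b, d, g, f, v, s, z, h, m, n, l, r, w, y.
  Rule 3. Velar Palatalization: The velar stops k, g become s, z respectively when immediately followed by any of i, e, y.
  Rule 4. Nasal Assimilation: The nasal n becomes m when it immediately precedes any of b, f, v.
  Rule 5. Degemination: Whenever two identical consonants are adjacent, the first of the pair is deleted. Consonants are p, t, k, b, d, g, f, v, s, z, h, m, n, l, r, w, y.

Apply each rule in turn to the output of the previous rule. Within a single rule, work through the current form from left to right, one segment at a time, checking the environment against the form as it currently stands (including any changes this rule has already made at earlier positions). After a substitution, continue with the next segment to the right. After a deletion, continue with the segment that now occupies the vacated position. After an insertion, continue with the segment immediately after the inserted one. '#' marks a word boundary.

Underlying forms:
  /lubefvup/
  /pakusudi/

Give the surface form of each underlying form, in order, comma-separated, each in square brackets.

[lbevp], [paksdi]

/lubefvup/:
  Rule 1 Regressive Voicing Assimilation: [lubefvup] → [lubevvup]
  Rule 2 Syncope: [lubevvup] → [lbevvp]
  Rule 3 Velar Palatalization: no change — [lbevvp]
  Rule 4 Nasal Assimilation: no change — [lbevvp]
  Rule 5 Degemination: [lbevvp] → [lbevp]
/pakusudi/:
  Rule 1 Regressive Voicing Assimilation: no change — [pakusudi]
  Rule 2 Syncope: [pakusudi] → [paksdi]
  Rule 3 Velar Palatalization: no change — [paksdi]
  Rule 4 Nasal Assimilation: no change — [paksdi]
  Rule 5 Degemination: no change — [paksdi]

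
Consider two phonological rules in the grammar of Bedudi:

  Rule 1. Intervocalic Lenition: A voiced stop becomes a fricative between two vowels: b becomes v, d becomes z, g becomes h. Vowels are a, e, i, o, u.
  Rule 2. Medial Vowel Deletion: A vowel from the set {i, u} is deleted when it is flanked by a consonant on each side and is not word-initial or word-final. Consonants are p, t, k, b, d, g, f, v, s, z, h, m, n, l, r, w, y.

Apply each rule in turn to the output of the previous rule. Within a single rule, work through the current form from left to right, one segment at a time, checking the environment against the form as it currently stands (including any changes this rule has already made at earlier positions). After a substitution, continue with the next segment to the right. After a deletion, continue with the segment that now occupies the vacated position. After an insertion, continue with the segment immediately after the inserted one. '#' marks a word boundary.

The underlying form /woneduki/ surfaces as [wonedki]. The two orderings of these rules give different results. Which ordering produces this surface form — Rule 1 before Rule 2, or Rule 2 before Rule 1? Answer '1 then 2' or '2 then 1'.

Order 1 then 2:
  1 Intervocalic Lenition: [woneduki] → [wonezuki]
  2 Medial Vowel Deletion: [wonezuki] → [wonezki]
  result: [wonezki]
Order 2 then 1:
  2 Medial Vowel Deletion: [woneduki] → [wonedki]
  1 Intervocalic Lenition: no change — [wonedki]
  result: [wonedki]

2 then 1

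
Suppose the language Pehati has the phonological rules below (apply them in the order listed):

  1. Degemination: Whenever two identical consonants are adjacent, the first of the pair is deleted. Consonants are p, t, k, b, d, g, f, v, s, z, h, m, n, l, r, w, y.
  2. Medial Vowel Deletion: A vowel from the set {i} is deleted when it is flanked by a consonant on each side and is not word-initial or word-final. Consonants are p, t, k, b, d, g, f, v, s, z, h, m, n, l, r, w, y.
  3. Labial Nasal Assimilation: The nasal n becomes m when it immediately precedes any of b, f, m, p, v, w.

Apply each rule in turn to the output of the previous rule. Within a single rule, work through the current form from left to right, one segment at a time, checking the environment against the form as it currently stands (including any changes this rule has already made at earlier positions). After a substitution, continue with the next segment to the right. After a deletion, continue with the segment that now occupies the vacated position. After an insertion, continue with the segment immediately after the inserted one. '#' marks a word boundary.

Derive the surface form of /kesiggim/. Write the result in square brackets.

[kesgm]

1 Degemination: [kesiggim] → [kesigim]
2 Medial Vowel Deletion: [kesigim] → [kesgm]
3 Labial Nasal Assimilation: no change — [kesgm]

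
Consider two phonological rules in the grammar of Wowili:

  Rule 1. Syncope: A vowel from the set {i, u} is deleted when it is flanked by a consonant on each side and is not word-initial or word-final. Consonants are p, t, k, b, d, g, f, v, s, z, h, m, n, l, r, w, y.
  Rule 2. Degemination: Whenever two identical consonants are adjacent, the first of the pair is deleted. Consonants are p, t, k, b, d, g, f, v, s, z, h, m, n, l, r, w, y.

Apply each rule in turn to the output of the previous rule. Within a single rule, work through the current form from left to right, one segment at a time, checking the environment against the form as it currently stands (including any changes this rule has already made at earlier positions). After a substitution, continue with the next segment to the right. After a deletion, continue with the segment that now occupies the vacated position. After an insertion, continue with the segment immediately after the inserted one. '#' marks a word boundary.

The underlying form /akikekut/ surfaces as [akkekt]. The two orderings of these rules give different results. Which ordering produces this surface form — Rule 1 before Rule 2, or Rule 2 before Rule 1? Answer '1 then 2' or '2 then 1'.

2 then 1

Order 1 then 2:
  1 Syncope: [akikekut] → [akkekt]
  2 Degemination: [akkekt] → [akekt]
  result: [akekt]
Order 2 then 1:
  2 Degemination: no change — [akikekut]
  1 Syncope: [akikekut] → [akkekt]
  result: [akkekt]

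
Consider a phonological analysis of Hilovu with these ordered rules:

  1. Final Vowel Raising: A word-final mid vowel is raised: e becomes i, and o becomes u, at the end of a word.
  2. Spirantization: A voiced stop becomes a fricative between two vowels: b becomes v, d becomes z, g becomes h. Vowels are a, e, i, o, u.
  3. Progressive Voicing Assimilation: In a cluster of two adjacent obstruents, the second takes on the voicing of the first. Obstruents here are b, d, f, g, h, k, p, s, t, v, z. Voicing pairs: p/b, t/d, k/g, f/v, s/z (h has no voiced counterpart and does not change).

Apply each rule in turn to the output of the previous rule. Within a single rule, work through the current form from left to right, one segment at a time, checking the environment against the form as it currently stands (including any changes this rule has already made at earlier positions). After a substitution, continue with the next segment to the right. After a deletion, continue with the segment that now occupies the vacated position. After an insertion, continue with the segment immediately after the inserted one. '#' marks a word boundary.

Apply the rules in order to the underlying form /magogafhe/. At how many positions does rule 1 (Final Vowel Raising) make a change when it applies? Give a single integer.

1

1 Final Vowel Raising: [magogafhe] → [magogafhi]
2 Spirantization: [magogafhi] → [mahohafhi]
3 Progressive Voicing Assimilation: no change — [mahohafhi]
Rule 1 changed 1 position(s).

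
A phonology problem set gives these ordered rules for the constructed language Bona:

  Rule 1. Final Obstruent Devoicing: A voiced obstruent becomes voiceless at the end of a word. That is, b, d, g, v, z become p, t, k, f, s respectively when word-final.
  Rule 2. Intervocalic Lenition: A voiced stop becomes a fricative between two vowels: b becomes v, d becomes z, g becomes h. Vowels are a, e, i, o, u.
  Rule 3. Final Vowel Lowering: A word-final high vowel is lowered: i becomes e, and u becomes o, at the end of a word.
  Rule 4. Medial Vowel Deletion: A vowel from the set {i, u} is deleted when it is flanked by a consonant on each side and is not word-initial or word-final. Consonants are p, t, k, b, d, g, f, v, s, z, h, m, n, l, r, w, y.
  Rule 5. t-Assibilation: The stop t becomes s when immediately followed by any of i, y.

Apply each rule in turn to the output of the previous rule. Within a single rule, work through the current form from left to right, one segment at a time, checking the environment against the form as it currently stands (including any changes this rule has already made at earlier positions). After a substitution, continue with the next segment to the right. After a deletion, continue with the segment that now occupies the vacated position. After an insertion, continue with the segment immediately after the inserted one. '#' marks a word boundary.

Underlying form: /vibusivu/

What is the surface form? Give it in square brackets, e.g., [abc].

[vvsvo]

Rule 1 Final Obstruent Devoicing: no change — [vibusivu]
Rule 2 Intervocalic Lenition: [vibusivu] → [vivusivu]
Rule 3 Final Vowel Lowering: [vivusivu] → [vivusivo]
Rule 4 Medial Vowel Deletion: [vivusivo] → [vvsvo]
Rule 5 t-Assibilation: no change — [vvsvo]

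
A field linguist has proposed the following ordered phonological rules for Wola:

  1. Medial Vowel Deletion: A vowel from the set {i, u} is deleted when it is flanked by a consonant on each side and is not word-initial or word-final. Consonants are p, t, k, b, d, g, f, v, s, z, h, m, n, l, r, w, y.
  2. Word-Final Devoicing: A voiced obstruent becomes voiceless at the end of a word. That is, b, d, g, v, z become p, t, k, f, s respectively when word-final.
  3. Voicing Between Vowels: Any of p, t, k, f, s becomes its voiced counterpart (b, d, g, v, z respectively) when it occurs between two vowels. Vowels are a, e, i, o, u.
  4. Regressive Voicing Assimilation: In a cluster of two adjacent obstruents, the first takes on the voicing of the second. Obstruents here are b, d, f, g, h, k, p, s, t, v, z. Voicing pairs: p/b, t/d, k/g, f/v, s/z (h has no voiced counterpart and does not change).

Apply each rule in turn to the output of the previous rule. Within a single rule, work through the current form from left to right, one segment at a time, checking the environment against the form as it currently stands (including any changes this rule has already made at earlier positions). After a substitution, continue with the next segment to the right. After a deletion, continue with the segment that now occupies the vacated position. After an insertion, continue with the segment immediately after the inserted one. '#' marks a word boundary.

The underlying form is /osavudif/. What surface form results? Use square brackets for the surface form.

1 Medial Vowel Deletion: [osavudif] → [osavdf]
2 Word-Final Devoicing: no change — [osavdf]
3 Voicing Between Vowels: [osavdf] → [ozavdf]
4 Regressive Voicing Assimilation: [ozavdf] → [ozavtf]

[ozavtf]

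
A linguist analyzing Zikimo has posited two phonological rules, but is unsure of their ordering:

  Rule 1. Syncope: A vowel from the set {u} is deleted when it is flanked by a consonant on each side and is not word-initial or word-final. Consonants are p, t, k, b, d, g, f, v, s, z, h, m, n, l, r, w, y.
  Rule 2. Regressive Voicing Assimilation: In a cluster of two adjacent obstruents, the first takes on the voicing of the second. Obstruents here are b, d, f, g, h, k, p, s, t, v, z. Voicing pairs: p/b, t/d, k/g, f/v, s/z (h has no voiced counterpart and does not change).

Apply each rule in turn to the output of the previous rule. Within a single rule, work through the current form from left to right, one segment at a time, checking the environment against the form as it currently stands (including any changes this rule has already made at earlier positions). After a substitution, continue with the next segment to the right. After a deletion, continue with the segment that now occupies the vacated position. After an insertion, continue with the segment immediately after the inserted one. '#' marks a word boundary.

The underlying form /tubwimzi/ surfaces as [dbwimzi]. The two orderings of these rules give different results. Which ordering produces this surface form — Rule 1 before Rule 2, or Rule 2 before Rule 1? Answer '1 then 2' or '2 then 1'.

Order 1 then 2:
  1 Syncope: [tubwimzi] → [tbwimzi]
  2 Regressive Voicing Assimilation: [tbwimzi] → [dbwimzi]
  result: [dbwimzi]
Order 2 then 1:
  2 Regressive Voicing Assimilation: no change — [tubwimzi]
  1 Syncope: [tubwimzi] → [tbwimzi]
  result: [tbwimzi]

1 then 2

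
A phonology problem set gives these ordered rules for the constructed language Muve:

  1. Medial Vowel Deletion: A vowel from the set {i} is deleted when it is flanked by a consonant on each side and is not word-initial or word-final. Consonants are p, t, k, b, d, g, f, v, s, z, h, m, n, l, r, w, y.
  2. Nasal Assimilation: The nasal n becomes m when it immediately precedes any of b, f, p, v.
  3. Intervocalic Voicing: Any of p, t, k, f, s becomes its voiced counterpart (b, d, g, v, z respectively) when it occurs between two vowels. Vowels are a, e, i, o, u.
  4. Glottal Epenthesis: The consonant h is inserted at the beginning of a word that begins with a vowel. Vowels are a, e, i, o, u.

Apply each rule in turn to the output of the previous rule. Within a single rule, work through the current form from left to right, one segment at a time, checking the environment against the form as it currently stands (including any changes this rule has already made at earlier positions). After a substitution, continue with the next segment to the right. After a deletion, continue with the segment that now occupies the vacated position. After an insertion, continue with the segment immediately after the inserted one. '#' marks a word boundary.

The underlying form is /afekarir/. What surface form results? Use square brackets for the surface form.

[havegarr]

1 Medial Vowel Deletion: [afekarir] → [afekarr]
2 Nasal Assimilation: no change — [afekarr]
3 Intervocalic Voicing: [afekarr] → [avegarr]
4 Glottal Epenthesis: [avegarr] → [havegarr]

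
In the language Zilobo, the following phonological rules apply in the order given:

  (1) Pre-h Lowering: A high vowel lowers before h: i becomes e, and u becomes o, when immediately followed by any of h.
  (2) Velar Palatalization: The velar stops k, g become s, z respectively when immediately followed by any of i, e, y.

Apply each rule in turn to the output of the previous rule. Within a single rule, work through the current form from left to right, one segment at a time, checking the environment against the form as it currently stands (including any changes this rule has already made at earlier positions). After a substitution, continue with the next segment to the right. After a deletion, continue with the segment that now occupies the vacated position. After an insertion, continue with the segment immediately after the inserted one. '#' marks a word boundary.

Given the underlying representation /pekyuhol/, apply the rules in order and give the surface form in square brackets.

[pesyohol]

(1) Pre-h Lowering: [pekyuhol] → [pekyohol]
(2) Velar Palatalization: [pekyohol] → [pesyohol]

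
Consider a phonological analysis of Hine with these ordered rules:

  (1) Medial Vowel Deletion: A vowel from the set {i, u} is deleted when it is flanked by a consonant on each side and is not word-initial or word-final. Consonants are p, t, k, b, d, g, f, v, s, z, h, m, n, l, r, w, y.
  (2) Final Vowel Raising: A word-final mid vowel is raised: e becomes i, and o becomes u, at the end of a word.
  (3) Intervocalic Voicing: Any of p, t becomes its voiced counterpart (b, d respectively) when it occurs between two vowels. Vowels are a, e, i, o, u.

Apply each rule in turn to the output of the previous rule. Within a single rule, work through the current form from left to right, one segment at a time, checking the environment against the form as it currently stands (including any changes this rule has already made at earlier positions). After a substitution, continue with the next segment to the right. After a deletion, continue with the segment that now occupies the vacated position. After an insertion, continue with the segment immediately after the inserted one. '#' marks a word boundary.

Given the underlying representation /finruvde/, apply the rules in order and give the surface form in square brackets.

[fnrvdi]

(1) Medial Vowel Deletion: [finruvde] → [fnrvde]
(2) Final Vowel Raising: [fnrvde] → [fnrvdi]
(3) Intervocalic Voicing: no change — [fnrvdi]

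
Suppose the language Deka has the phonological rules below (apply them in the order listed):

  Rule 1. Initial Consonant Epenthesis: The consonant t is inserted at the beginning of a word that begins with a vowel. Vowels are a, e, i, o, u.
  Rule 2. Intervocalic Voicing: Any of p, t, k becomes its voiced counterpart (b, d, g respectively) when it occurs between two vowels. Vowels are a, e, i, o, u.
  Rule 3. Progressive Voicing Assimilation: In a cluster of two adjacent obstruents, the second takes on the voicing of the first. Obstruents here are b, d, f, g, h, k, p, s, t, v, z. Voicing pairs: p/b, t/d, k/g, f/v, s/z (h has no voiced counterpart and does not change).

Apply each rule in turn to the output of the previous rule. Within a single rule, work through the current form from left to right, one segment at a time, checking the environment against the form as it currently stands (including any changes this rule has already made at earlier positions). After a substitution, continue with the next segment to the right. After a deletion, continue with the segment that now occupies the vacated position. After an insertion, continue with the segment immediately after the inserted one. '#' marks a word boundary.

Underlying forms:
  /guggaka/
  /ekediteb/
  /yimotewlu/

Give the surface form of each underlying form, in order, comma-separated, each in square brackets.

[guggaga], [tegedideb], [yimodewlu]

/guggaka/:
  Rule 1 Initial Consonant Epenthesis: no change — [guggaka]
  Rule 2 Intervocalic Voicing: [guggaka] → [guggaga]
  Rule 3 Progressive Voicing Assimilation: no change — [guggaga]
/ekediteb/:
  Rule 1 Initial Consonant Epenthesis: [ekediteb] → [tekediteb]
  Rule 2 Intervocalic Voicing: [tekediteb] → [tegedideb]
  Rule 3 Progressive Voicing Assimilation: no change — [tegedideb]
/yimotewlu/:
  Rule 1 Initial Consonant Epenthesis: no change — [yimotewlu]
  Rule 2 Intervocalic Voicing: [yimotewlu] → [yimodewlu]
  Rule 3 Progressive Voicing Assimilation: no change — [yimodewlu]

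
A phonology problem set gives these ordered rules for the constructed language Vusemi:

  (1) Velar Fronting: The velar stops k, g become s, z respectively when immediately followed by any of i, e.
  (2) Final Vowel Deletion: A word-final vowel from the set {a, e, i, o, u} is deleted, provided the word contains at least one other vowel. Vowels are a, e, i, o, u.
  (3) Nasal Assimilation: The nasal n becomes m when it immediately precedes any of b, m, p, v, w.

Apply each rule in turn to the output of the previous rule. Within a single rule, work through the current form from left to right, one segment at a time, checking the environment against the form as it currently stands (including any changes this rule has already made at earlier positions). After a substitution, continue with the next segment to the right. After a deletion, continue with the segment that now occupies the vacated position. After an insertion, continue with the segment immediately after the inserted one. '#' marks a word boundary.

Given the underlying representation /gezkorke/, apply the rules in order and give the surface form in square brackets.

[zezkors]

(1) Velar Fronting: [gezkorke] → [zezkorse]
(2) Final Vowel Deletion: [zezkorse] → [zezkors]
(3) Nasal Assimilation: no change — [zezkors]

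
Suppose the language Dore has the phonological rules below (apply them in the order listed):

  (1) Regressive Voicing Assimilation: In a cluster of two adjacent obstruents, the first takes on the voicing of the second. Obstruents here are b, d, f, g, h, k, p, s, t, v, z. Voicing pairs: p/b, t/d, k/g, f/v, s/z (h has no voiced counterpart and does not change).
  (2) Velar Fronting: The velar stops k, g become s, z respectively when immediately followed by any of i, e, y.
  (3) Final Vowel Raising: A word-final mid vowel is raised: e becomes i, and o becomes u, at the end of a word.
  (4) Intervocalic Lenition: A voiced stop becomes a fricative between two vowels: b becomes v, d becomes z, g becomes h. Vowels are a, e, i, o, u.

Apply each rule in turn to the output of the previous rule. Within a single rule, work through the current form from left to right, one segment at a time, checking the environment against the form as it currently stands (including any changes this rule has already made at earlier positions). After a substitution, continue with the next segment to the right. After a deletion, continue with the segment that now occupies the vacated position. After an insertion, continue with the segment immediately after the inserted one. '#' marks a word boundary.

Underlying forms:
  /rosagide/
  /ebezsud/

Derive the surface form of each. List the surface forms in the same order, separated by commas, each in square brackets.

/rosagide/:
  (1) Regressive Voicing Assimilation: no change — [rosagide]
  (2) Velar Fronting: [rosagide] → [rosazide]
  (3) Final Vowel Raising: [rosazide] → [rosazidi]
  (4) Intervocalic Lenition: [rosazidi] → [rosazizi]
/ebezsud/:
  (1) Regressive Voicing Assimilation: [ebezsud] → [ebessud]
  (2) Velar Fronting: no change — [ebessud]
  (3) Final Vowel Raising: no change — [ebessud]
  (4) Intervocalic Lenition: [ebessud] → [evessud]

[rosazizi], [evessud]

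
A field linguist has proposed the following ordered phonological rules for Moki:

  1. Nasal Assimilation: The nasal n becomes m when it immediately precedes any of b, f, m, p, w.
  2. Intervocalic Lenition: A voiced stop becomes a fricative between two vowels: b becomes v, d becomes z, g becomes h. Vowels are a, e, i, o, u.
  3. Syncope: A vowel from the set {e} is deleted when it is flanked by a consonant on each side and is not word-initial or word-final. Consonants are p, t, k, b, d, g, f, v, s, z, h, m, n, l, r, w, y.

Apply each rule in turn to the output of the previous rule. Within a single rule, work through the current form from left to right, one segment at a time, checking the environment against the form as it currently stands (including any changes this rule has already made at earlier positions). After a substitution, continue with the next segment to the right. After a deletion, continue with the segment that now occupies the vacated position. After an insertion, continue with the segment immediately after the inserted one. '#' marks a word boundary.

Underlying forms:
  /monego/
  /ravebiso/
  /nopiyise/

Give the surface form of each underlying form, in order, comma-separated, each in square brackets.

[monho], [ravviso], [nopiyise]

/monego/:
  1 Nasal Assimilation: no change — [monego]
  2 Intervocalic Lenition: [monego] → [moneho]
  3 Syncope: [moneho] → [monho]
/ravebiso/:
  1 Nasal Assimilation: no change — [ravebiso]
  2 Intervocalic Lenition: [ravebiso] → [raveviso]
  3 Syncope: [raveviso] → [ravviso]
/nopiyise/:
  1 Nasal Assimilation: no change — [nopiyise]
  2 Intervocalic Lenition: no change — [nopiyise]
  3 Syncope: no change — [nopiyise]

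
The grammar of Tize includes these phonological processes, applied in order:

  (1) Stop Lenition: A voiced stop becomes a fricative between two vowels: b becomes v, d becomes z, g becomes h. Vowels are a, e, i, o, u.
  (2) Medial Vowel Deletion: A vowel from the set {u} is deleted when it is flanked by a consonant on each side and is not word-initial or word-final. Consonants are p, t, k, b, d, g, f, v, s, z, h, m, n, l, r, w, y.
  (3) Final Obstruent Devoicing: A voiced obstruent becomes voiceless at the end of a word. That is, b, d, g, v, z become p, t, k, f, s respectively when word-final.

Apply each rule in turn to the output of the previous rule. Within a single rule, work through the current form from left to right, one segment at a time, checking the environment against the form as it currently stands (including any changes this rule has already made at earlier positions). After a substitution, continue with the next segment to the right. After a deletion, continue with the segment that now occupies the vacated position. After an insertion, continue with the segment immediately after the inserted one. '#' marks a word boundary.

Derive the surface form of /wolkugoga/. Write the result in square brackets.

(1) Stop Lenition: [wolkugoga] → [wolkuhoha]
(2) Medial Vowel Deletion: [wolkuhoha] → [wolkhoha]
(3) Final Obstruent Devoicing: no change — [wolkhoha]

[wolkhoha]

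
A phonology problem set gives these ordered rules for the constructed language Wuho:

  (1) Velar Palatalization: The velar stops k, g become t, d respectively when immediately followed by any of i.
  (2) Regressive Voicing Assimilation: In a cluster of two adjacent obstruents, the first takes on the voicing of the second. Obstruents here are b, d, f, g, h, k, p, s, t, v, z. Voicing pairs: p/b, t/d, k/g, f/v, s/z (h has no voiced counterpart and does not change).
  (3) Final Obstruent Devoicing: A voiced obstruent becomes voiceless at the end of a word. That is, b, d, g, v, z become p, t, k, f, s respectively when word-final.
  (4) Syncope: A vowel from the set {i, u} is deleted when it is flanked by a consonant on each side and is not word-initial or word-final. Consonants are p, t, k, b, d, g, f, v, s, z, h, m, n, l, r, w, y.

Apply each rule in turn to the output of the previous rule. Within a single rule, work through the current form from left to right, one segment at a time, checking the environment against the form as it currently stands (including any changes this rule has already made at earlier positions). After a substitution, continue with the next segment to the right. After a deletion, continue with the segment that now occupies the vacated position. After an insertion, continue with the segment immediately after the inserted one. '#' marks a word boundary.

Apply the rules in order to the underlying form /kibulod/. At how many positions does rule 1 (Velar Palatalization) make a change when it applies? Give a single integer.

1

(1) Velar Palatalization: [kibulod] → [tibulod]
(2) Regressive Voicing Assimilation: no change — [tibulod]
(3) Final Obstruent Devoicing: [tibulod] → [tibulot]
(4) Syncope: [tibulot] → [tblot]
Rule 1 changed 1 position(s).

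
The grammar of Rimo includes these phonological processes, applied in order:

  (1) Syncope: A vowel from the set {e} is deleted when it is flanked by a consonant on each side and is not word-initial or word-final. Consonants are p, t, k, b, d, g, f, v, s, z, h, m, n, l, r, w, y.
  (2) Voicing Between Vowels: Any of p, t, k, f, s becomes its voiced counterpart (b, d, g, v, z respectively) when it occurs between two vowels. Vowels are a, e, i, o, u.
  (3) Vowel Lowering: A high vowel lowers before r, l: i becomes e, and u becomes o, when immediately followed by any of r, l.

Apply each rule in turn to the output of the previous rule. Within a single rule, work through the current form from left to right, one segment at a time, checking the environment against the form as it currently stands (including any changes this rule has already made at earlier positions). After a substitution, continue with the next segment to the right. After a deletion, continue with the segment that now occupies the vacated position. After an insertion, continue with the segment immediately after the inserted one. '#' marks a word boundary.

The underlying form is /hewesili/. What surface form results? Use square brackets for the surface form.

(1) Syncope: [hewesili] → [hwsili]
(2) Voicing Between Vowels: no change — [hwsili]
(3) Vowel Lowering: [hwsili] → [hwseli]

[hwseli]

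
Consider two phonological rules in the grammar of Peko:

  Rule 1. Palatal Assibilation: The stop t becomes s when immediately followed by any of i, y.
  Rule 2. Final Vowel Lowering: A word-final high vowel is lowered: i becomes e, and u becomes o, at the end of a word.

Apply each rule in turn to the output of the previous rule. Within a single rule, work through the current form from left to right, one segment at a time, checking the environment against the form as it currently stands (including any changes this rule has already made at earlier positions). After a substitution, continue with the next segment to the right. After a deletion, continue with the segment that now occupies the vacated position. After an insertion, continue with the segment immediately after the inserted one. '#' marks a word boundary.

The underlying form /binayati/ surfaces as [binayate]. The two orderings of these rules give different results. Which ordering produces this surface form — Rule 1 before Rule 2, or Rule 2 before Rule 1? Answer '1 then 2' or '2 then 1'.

2 then 1

Order 1 then 2:
  1 Palatal Assibilation: [binayati] → [binayasi]
  2 Final Vowel Lowering: [binayasi] → [binayase]
  result: [binayase]
Order 2 then 1:
  2 Final Vowel Lowering: [binayati] → [binayate]
  1 Palatal Assibilation: no change — [binayate]
  result: [binayate]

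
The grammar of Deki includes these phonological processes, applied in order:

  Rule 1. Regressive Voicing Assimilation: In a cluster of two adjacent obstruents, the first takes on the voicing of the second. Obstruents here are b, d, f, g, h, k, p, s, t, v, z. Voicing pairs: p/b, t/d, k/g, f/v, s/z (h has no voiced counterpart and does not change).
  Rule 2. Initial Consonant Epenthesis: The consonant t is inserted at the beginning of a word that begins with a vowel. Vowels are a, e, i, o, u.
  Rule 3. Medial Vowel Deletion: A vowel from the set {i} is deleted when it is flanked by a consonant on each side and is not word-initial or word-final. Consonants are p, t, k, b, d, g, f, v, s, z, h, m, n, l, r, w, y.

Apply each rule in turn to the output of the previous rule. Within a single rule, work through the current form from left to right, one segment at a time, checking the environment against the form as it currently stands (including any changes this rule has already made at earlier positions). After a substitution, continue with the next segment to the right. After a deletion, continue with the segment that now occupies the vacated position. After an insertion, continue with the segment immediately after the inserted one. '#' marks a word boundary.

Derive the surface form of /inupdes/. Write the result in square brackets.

Rule 1 Regressive Voicing Assimilation: [inupdes] → [inubdes]
Rule 2 Initial Consonant Epenthesis: [inubdes] → [tinubdes]
Rule 3 Medial Vowel Deletion: [tinubdes] → [tnubdes]

[tnubdes]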